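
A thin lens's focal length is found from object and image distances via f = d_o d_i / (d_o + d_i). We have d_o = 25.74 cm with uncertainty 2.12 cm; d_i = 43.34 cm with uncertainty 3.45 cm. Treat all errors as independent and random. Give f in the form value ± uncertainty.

∂f/∂d_o = (d_i/(d_o+d_i))² = 0.394;  ∂f/∂d_i = (d_o/(d_o+d_i))² = 0.139
δf = √((∂f/∂d_o · δd_o)² + (∂f/∂d_i · δd_i)²) = √(0.696 + 0.229) = 0.962 cm
f = 16.15 cm.

16.15 ± 0.962 cm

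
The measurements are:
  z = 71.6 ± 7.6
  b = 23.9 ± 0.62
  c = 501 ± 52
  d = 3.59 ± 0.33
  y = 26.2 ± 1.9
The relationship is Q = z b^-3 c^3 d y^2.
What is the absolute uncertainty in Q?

Products/powers → add relative errors in quadrature, weighted by exponent:
  (1·δz/z)² = (1×0.106)² = 0.0113;  (-3·δb/b)² = (-3×0.0259)² = 0.00606;  (3·δc/c)² = (3×0.104)² = 0.0970;  (1·δd/d)² = (1×0.0919)² = 0.00845;  (2·δy/y)² = (2×0.0725)² = 0.0210
δQ/Q = √(0.144) = 0.379
Q = 1.63e+09, so δQ = 0.379 × 1.63e+09 = 6.16e+08.

6.16e+08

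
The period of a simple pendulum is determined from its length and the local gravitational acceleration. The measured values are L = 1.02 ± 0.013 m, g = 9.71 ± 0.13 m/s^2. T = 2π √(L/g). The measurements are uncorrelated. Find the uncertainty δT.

0.0188 s

For a monomial T ∝ L^(1/2), g^(-1/2), fractional errors add in quadrature:
  (½·δL/L)² = (0.5×0.0127)² = 4.06e-05;  (−½·δg/g)² = (-0.5×0.0134)² = 4.48e-05
δT/T = √(8.54e-05) = 0.00924
T = 2.04 s, so δT = 0.00924 × 2.04 = 0.0188 s.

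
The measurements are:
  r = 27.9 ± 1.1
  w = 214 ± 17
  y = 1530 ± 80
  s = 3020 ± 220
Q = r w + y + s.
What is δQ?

Let p = r·w = 5970. δp/p = √((1·δr/r)² + (1·δw/w)²) = √(0.00155 + 0.00631) = 0.0887, so δp = 530.
Q = p + y + s: δQ = √(δp² + δy² + δs²) = √(2.8e+05 + 6400 + 48400) = 579

579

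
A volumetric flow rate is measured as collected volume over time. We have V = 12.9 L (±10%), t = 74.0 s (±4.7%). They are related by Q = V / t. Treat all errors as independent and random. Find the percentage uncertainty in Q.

11.0%

Q is a product of powers, so relative uncertainties combine in quadrature:
  (1·δV/V)² = (1×0.100)² = 0.0100;  (-1·δt/t)² = (-1×0.0470)² = 0.00221
δQ/Q = √(0.0122) = 0.110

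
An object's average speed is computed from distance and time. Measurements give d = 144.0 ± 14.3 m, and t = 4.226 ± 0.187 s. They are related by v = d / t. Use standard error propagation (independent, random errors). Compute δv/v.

Each factor contributes (exponent × relative error)² to (δv/v)²:
  (1·δd/d)² = (1×0.0993)² = 0.00986;  (-1·δt/t)² = (-1×0.0442)² = 0.00196
δv/v = √(0.0118) = 0.109

0.109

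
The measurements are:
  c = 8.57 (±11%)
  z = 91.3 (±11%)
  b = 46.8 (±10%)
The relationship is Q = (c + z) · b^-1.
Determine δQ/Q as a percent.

Let u = c + z = 99.9. δu = √(δc² + δz²) = √(0.889 + 101) = 10.1, so δu/u = 0.101.
Q is then a monomial in u, b:
δQ/Q = √((δu/u)² + (-1·δb/b)²) = √(0.0102 + 0.0100) = 0.142

14.2%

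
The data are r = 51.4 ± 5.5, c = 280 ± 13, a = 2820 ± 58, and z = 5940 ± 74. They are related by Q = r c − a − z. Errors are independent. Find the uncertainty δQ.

1680

Let p = r·c = 14400. δp/p = √((1·δr/r)² + (1·δc/c)²) = √(0.0114 + 0.00216) = 0.117, so δp = 1680.
Q = p − a − z: δQ = √(δp² + δa² + δz²) = √(2.82e+06 + 3360 + 5480) = 1680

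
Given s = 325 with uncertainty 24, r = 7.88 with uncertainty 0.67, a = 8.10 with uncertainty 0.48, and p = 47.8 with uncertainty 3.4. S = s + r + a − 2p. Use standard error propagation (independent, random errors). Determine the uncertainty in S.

Each term contributes (cᵢ δxᵢ)² to (δS)²:
  (δs)² = 576;  (δr)² = 0.449;  (δa)² = 0.230;  (2·δp)² = 46.2
δS = √(623) = 25.0

25.0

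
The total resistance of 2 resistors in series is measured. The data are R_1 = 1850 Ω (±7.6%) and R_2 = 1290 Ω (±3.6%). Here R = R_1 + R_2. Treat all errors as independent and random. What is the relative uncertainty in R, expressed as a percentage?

4.72%

R is a linear combination, so absolute uncertainties add in quadrature:
  (δR_1)² = 19800;  (δR_2)² = 2160
δR = √(21900) = 148 Ω
R = 3140 Ω, so δR/R = 148/3140 = 0.0472.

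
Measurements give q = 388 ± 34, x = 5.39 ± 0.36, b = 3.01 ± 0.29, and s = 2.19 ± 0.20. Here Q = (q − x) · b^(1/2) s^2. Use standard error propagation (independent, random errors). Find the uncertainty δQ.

Let u = q − x = 383. δu = √(δq² + δx²) = √(1160 + 0.130) = 34.0, so δu/u = 0.0889.
Q is then a monomial in u, b, s:
δQ/Q = √((δu/u)² + (½·δb/b)² + (2·δs/s)²) = √(0.00790 + 0.00232 + 0.0334) = 0.209
Q = 3180, so δQ = 0.209 × 3180 = 665.

665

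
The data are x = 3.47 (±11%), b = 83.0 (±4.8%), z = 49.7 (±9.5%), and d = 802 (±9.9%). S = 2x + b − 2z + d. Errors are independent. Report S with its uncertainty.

793 ± 80.1

Absolute uncertainties add in quadrature for a linear combination:
  (2·δx)² = 0.583;  (δb)² = 15.9;  (2·δz)² = 89.2;  (δd)² = 6300
δS = √(6410) = 80.1
S = 793.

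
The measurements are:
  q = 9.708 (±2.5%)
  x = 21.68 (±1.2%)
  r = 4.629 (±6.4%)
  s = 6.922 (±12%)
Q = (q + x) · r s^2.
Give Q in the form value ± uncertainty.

6962 ± 1730

Let u = q + x = 31.39. δu = √(δq² + δx²) = √(0.0589 + 0.0677) = 0.356, so δu/u = 0.0113.
Q is then a monomial in u, r, s:
δQ/Q = √((δu/u)² + (1·δr/r)² + (2·δs/s)²) = √(0.000128 + 0.00410 + 0.0576) = 0.249
Q = 6962, so δQ = 0.249 × 6962 = 1730.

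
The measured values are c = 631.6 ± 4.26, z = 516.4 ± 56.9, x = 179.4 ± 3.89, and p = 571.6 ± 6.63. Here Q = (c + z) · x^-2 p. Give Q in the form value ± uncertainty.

Let u = c + z = 1148. δu = √(δc² + δz²) = √(18.1 + 3240) = 57.1, so δu/u = 0.0497.
Q is then a monomial in u, x, p:
δQ/Q = √((δu/u)² + (-2·δx/x)² + (1·δp/p)²) = √(0.00247 + 0.00188 + 0.000135) = 0.0670
Q = 20.39, so δQ = 0.0670 × 20.39 = 1.37.

20.39 ± 1.37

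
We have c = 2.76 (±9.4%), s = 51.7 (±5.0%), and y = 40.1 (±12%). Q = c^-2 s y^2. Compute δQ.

3370

Each factor contributes (exponent × relative error)² to (δQ/Q)²:
  (-2·δc/c)² = (-2×0.0940)² = 0.0353;  (1·δs/s)² = (1×0.0500)² = 0.00250;  (2·δy/y)² = (2×0.120)² = 0.0576
δQ/Q = √(0.0954) = 0.309
Q = 10900, so δQ = 0.309 × 10900 = 3370.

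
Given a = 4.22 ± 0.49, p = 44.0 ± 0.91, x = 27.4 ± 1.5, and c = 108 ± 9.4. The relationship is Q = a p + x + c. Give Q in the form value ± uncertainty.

Let w = a·p = 186. δw/w = √((1·δa/a)² + (1·δp/p)²) = √(0.0135 + 0.000428) = 0.118, so δw = 21.9.
Q = w + x + c: δQ = √(δw² + δx² + δc²) = √(480 + 2.25 + 88.4) = 23.9
Q = 321.

321 ± 23.9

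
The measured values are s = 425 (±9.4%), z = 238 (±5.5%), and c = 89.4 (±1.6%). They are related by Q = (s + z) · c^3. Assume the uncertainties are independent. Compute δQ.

Let u = s + z = 663. δu = √(δs² + δz²) = √(1600 + 171) = 42.0, so δu/u = 0.0634.
Q is then a monomial in u, c:
δQ/Q = √((δu/u)² + (3·δc/c)²) = √(0.00402 + 0.00230) = 0.0795
Q = 4.74e+08, so δQ = 0.0795 × 4.74e+08 = 3.77e+07.

3.77e+07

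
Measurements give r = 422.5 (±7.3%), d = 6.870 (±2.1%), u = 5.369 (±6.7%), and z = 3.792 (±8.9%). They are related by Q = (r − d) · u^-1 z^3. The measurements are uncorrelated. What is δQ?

Let w = r − d = 415.6. δw = √(δr² + δd²) = √(951 + 0.0208) = 30.8, so δw/w = 0.0742.
Q is then a monomial in w, u, z:
δQ/Q = √((δw/w)² + (-1·δu/u)² + (3·δz/z)²) = √(0.00551 + 0.00449 + 0.0713) = 0.285
Q = 4221, so δQ = 0.285 × 4221 = 1200.

1200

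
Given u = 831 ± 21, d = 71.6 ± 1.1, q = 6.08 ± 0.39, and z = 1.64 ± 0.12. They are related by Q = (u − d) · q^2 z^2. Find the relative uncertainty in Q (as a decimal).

Let w = u − d = 759. δw = √(δu² + δd²) = √(441 + 1.21) = 21.0, so δw/w = 0.0277.
Q is then a monomial in w, q, z:
δQ/Q = √((δw/w)² + (2·δq/q)² + (2·δz/z)²) = √(0.000767 + 0.0165 + 0.0214) = 0.197

0.197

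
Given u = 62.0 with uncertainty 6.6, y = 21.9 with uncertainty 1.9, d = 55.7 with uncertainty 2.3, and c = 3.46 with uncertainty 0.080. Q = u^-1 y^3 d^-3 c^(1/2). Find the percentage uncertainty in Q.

Relative error in a monomial: (δQ/Q)² = Σ (nᵢ · δxᵢ/xᵢ)².
  (-1·δu/u)² = (-1×0.106)² = 0.0113;  (3·δy/y)² = (3×0.0868)² = 0.0677;  (-3·δd/d)² = (-3×0.0413)² = 0.0153;  (½·δc/c)² = (0.5×0.0231)² = 0.000134
δQ/Q = √(0.0946) = 0.307

30.7%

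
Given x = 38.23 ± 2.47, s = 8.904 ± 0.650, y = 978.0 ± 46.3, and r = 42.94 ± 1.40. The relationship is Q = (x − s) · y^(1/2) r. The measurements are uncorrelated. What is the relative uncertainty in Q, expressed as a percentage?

Let u = x − s = 29.33. δu = √(δx² + δs²) = √(6.10 + 0.423) = 2.55, so δu/u = 0.0871.
Q is then a monomial in u, y, r:
δQ/Q = √((δu/u)² + (½·δy/y)² + (1·δr/r)²) = √(0.00759 + 0.000560 + 0.00106) = 0.0960

9.60%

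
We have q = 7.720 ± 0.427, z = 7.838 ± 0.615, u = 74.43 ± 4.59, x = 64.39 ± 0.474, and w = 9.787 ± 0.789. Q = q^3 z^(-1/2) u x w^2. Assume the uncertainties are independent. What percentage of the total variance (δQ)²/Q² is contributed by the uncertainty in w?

(δQ/Q)² = (3·δq/q)² + (−½·δz/z)² + (1·δu/u)² + (1·δx/x)² + (2·δw/w)²
  q term: (3×0.0553)² = 0.0275
  z term: (-0.5×0.0785)² = 0.00154
  u term: (1×0.0617)² = 0.00380
  x term: (1×0.00736)² = 5.42e-05
  w term: (2×0.0806)² = 0.0260
Total = 0.0589. Share from w = 0.0260/0.0589 = 0.441.

44.1%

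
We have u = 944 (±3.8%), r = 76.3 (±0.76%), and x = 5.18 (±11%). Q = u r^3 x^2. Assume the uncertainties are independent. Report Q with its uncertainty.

(1.13 ± 0.253) × 10^10

Q is a product of powers, so relative uncertainties combine in quadrature:
  (1·δu/u)² = (1×0.0380)² = 0.00144;  (3·δr/r)² = (3×0.00760)² = 0.000520;  (2·δx/x)² = (2×0.110)² = 0.0484
δQ/Q = √(0.0504) = 0.224
Q = 1.13e+10, so δQ = 0.224 × 1.13e+10 = 2.53e+09.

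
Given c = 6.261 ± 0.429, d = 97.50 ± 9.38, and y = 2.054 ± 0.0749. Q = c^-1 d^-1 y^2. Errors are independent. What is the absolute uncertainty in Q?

0.000959

Since Q is a product/quotient, work with relative uncertainties:
  (-1·δc/c)² = (-1×0.0685)² = 0.00469;  (-1·δd/d)² = (-1×0.0962)² = 0.00926;  (2·δy/y)² = (2×0.0365)² = 0.00532
δQ/Q = √(0.0193) = 0.139
Q = 0.006911, so δQ = 0.139 × 0.006911 = 0.000959.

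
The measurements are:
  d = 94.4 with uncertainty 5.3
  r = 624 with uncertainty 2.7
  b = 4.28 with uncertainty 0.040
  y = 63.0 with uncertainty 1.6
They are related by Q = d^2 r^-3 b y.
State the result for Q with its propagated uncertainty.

Since Q is a product/quotient, work with relative uncertainties:
  (2·δd/d)² = (2×0.0561)² = 0.0126;  (-3·δr/r)² = (-3×0.00433)² = 0.000169;  (1·δb/b)² = (1×0.00935)² = 8.73e-05;  (1·δy/y)² = (1×0.0254)² = 0.000645
δQ/Q = √(0.0135) = 0.116
Q = 0.00989, so δQ = 0.116 × 0.00989 = 0.00115.

0.00989 ± 0.00115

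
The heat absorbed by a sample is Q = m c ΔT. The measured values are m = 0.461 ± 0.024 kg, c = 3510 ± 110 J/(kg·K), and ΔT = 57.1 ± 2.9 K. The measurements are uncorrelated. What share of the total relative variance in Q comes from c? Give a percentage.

15.7%

(δQ/Q)² = (1·δm/m)² + (1·δc/c)² + (1·δΔT/ΔT)²
  m term: (1×0.0521)² = 0.00271
  c term: (1×0.0313)² = 0.000982
  ΔT term: (1×0.0508)² = 0.00258
Total = 0.00627. Share from c = 0.000982/0.00627 = 0.157.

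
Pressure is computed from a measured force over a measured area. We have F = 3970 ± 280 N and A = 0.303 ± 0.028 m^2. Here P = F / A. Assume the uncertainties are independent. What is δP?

P is a product of powers, so relative uncertainties combine in quadrature:
  (1·δF/F)² = (1×0.0705)² = 0.00497;  (-1·δA/A)² = (-1×0.0924)² = 0.00854
δP/P = √(0.0135) = 0.116
P = 13100 Pa, so δP = 0.116 × 13100 = 1520 Pa.

1520 Pa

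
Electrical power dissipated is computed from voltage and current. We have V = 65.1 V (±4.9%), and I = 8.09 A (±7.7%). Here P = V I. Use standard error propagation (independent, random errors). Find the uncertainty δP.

Each factor contributes (exponent × relative error)² to (δP/P)²:
  (1·δV/V)² = (1×0.0490)² = 0.00240;  (1·δI/I)² = (1×0.0770)² = 0.00593
δP/P = √(0.00833) = 0.0913
P = 527 W, so δP = 0.0913 × 527 = 48.1 W.

48.1 W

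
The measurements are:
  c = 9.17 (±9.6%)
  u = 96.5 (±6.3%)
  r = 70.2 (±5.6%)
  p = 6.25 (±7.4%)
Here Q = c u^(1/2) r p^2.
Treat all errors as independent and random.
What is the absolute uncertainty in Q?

46400

Relative error in a monomial: (δQ/Q)² = Σ (nᵢ · δxᵢ/xᵢ)².
  (1·δc/c)² = (1×0.0960)² = 0.00922;  (½·δu/u)² = (0.5×0.0630)² = 0.000992;  (1·δr/r)² = (1×0.0560)² = 0.00314;  (2·δp/p)² = (2×0.0740)² = 0.0219
δQ/Q = √(0.0352) = 0.188
Q = 2.47e+05, so δQ = 0.188 × 2.47e+05 = 46400.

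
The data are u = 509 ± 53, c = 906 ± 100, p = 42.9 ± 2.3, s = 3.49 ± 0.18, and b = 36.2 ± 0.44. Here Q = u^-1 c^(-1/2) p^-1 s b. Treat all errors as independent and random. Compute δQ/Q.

Relative error in a monomial: (δQ/Q)² = Σ (nᵢ · δxᵢ/xᵢ)².
  (-1·δu/u)² = (-1×0.104)² = 0.0108;  (−½·δc/c)² = (-0.5×0.110)² = 0.00305;  (-1·δp/p)² = (-1×0.0536)² = 0.00287;  (1·δs/s)² = (1×0.0516)² = 0.00266;  (1·δb/b)² = (1×0.0122)² = 0.000148
δQ/Q = √(0.0196) = 0.140

0.140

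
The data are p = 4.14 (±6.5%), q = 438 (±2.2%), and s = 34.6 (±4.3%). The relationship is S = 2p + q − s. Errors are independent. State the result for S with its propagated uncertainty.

S is a linear combination, so absolute uncertainties add in quadrature:
  (2·δp)² = 0.290;  (δq)² = 92.9;  (δs)² = 2.21
δS = √(95.4) = 9.77
S = 412.

412 ± 9.77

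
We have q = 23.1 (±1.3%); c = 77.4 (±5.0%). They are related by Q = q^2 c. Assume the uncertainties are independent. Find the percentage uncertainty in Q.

Q is a product of powers, so relative uncertainties combine in quadrature:
  (2·δq/q)² = (2×0.0130)² = 0.000676;  (1·δc/c)² = (1×0.0500)² = 0.00250
δQ/Q = √(0.00318) = 0.0564

5.64%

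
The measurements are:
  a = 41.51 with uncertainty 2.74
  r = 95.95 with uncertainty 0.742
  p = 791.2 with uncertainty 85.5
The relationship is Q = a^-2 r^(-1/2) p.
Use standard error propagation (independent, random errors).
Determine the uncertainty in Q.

Each factor contributes (exponent × relative error)² to (δQ/Q)²:
  (-2·δa/a)² = (-2×0.0660)² = 0.0174;  (−½·δr/r)² = (-0.5×0.00773)² = 1.5e-05;  (1·δp/p)² = (1×0.108)² = 0.0117
δQ/Q = √(0.0291) = 0.171
Q = 0.04688, so δQ = 0.171 × 0.04688 = 0.00800.

0.00800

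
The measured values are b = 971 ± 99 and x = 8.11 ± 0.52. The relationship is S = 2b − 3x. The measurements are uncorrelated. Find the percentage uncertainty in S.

Each term contributes (cᵢ δxᵢ)² to (δS)²:
  (2·δb)² = 39200;  (3·δx)² = 2.43
δS = √(39200) = 198
S = 1920, so δS/S = 198/1920 = 0.103.

10.3%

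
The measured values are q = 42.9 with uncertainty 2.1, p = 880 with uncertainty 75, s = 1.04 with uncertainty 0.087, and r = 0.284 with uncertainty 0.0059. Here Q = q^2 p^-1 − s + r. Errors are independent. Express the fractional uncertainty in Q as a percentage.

21.4%

Let w = q^2·p^-1 = 2.09. δw/w = √((2·δq/q)² + (-1·δp/p)²) = √(0.00958 + 0.00726) = 0.130, so δw = 0.271.
Q = w − s + r: δQ = √(δw² + δs² + δr²) = √(0.0737 + 0.00757 + 3.48e-05) = 0.285
Q = 1.34, so δQ/Q = 0.285/1.34 = 0.214.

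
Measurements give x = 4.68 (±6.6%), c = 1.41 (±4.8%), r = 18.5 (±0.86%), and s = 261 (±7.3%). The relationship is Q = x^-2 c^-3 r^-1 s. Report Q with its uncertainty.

Each factor contributes (exponent × relative error)² to (δQ/Q)²:
  (-2·δx/x)² = (-2×0.0660)² = 0.0174;  (-3·δc/c)² = (-3×0.0480)² = 0.0207;  (-1·δr/r)² = (-1×0.00860)² = 7.4e-05;  (1·δs/s)² = (1×0.0730)² = 0.00533
δQ/Q = √(0.0436) = 0.209
Q = 0.230, so δQ = 0.209 × 0.230 = 0.0480.

0.230 ± 0.0480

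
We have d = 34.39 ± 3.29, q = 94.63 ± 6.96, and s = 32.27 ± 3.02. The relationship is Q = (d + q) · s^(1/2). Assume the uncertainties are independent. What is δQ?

Let u = d + q = 129.0. δu = √(δd² + δq²) = √(10.8 + 48.4) = 7.70, so δu/u = 0.0597.
Q is then a monomial in u, s:
δQ/Q = √((δu/u)² + (½·δs/s)²) = √(0.00356 + 0.00219) = 0.0758
Q = 732.9, so δQ = 0.0758 × 732.9 = 55.6.

55.6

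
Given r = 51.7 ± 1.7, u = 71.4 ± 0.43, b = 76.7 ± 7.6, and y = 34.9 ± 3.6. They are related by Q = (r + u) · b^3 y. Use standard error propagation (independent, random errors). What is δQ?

6.11e+08

Let w = r + u = 123. δw = √(δr² + δu²) = √(2.89 + 0.185) = 1.75, so δw/w = 0.0142.
Q is then a monomial in w, b, y:
δQ/Q = √((δw/w)² + (3·δb/b)² + (1·δy/y)²) = √(0.000203 + 0.0884 + 0.0106) = 0.315
Q = 1.94e+09, so δQ = 0.315 × 1.94e+09 = 6.11e+08.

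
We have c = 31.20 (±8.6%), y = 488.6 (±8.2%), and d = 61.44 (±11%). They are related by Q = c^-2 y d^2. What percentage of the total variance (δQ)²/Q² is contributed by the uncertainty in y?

(δQ/Q)² = (-2·δc/c)² + (1·δy/y)² + (2·δd/d)²
  c term: (-2×0.0860)² = 0.0296
  y term: (1×0.0820)² = 0.00672
  d term: (2×0.110)² = 0.0484
Total = 0.0847. Share from y = 0.00672/0.0847 = 0.0794.

7.94%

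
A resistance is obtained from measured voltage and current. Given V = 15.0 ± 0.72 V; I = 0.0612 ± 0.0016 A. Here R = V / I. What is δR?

Each factor contributes (exponent × relative error)² to (δR/R)²:
  (1·δV/V)² = (1×0.0480)² = 0.00230;  (-1·δI/I)² = (-1×0.0261)² = 0.000683
δR/R = √(0.00299) = 0.0547
R = 245 Ω, so δR = 0.0547 × 245 = 13.4 Ω.

13.4 Ω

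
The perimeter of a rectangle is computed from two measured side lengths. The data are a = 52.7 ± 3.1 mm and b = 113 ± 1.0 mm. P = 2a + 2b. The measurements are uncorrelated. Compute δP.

6.51 mm

Each term contributes (cᵢ δxᵢ)² to (δP)²:
  (2·δa)² = 38.4;  (2·δb)² = 4.00
δP = √(42.4) = 6.51 mm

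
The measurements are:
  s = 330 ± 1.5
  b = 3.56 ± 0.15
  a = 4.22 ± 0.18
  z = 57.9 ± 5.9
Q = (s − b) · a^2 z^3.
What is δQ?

3.58e+08

Let u = s − b = 326. δu = √(δs² + δb²) = √(2.25 + 0.0225) = 1.51, so δu/u = 0.00462.
Q is then a monomial in u, a, z:
δQ/Q = √((δu/u)² + (2·δa/a)² + (3·δz/z)²) = √(2.13e-05 + 0.00728 + 0.0935) = 0.317
Q = 1.13e+09, so δQ = 0.317 × 1.13e+09 = 3.58e+08.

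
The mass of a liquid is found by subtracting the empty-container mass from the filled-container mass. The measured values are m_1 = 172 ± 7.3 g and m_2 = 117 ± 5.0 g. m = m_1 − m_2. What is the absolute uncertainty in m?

8.85 g

For a sum/difference, combine absolute errors in quadrature:
  (δm_1)² = 53.3;  (δm_2)² = 25.0
δm = √(78.3) = 8.85 g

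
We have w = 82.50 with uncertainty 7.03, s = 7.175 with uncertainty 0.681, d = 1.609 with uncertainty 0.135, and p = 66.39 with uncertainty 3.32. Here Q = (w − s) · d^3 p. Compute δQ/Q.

0.273

Let u = w − s = 75.33. δu = √(δw² + δs²) = √(49.4 + 0.464) = 7.06, so δu/u = 0.0938.
Q is then a monomial in u, d, p:
δQ/Q = √((δu/u)² + (3·δd/d)² + (1·δp/p)²) = √(0.00879 + 0.0634 + 0.00250) = 0.273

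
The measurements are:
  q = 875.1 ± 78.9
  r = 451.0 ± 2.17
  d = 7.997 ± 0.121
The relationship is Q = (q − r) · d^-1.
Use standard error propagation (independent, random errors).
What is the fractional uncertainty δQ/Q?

0.187

Let u = q − r = 424.1. δu = √(δq² + δr²) = √(6230 + 4.71) = 78.9, so δu/u = 0.186.
Q is then a monomial in u, d:
δQ/Q = √((δu/u)² + (-1·δd/d)²) = √(0.0346 + 0.000229) = 0.187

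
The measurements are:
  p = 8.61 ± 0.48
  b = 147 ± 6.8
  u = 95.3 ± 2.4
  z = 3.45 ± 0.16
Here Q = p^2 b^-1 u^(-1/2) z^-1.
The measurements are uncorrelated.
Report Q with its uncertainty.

Products/powers → add relative errors in quadrature, weighted by exponent:
  (2·δp/p)² = (2×0.0557)² = 0.0124;  (-1·δb/b)² = (-1×0.0463)² = 0.00214;  (−½·δu/u)² = (-0.5×0.0252)² = 0.000159;  (-1·δz/z)² = (-1×0.0464)² = 0.00215
δQ/Q = √(0.0169) = 0.130
Q = 0.0150, so δQ = 0.130 × 0.0150 = 0.00195.

0.0150 ± 0.00195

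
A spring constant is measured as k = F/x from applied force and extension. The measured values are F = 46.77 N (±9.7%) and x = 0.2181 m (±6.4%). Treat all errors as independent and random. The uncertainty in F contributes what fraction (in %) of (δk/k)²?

69.7%

(δk/k)² = (1·δF/F)² + (-1·δx/x)²
  F term: (1×0.0970)² = 0.00941
  x term: (-1×0.0640)² = 0.00410
Total = 0.0135. Share from F = 0.00941/0.0135 = 0.697.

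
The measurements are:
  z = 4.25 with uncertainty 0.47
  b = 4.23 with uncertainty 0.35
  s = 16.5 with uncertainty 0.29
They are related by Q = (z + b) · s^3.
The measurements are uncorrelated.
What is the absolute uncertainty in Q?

Let u = z + b = 8.48. δu = √(δz² + δb²) = √(0.221 + 0.122) = 0.586, so δu/u = 0.0691.
Q is then a monomial in u, s:
δQ/Q = √((δu/u)² + (3·δs/s)²) = √(0.00478 + 0.00278) = 0.0869
Q = 38100, so δQ = 0.0869 × 38100 = 3310.

3310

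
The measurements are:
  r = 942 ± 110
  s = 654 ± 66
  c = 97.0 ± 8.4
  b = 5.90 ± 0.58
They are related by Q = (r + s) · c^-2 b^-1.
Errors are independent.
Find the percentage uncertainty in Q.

21.5%

Let u = r + s = 1600. δu = √(δr² + δs²) = √(12100 + 4360) = 128, so δu/u = 0.0804.
Q is then a monomial in u, c, b:
δQ/Q = √((δu/u)² + (-2·δc/c)² + (-1·δb/b)²) = √(0.00646 + 0.0300 + 0.00966) = 0.215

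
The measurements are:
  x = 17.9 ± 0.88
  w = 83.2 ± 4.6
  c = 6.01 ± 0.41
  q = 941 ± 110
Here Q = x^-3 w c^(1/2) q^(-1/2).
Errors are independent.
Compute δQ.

0.000199

For a monomial Q ∝ x^-3, w, c^(1/2), q^(-1/2), fractional errors add in quadrature:
  (-3·δx/x)² = (-3×0.0492)² = 0.0218;  (1·δw/w)² = (1×0.0553)² = 0.00306;  (½·δc/c)² = (0.5×0.0682)² = 0.00116;  (−½·δq/q)² = (-0.5×0.117)² = 0.00342
δQ/Q = √(0.0294) = 0.171
Q = 0.00116, so δQ = 0.171 × 0.00116 = 0.000199.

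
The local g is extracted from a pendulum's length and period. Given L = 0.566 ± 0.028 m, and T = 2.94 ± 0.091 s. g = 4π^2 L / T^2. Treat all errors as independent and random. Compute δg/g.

Since g is a product/quotient, work with relative uncertainties:
  (1·δL/L)² = (1×0.0495)² = 0.00245;  (-2·δT/T)² = (-2×0.0310)² = 0.00383
δg/g = √(0.00628) = 0.0792

0.0792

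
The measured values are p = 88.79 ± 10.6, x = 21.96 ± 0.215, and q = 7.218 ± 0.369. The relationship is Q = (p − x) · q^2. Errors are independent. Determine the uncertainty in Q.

657

Let u = p − x = 66.83. δu = √(δp² + δx²) = √(112 + 0.0462) = 10.6, so δu/u = 0.159.
Q is then a monomial in u, q:
δQ/Q = √((δu/u)² + (2·δq/q)²) = √(0.0252 + 0.0105) = 0.189
Q = 3482, so δQ = 0.189 × 3482 = 657.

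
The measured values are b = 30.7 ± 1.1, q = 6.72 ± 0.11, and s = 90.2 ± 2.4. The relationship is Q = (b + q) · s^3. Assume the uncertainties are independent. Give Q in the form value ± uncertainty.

Let u = b + q = 37.4. δu = √(δb² + δq²) = √(1.21 + 0.0121) = 1.11, so δu/u = 0.0295.
Q is then a monomial in u, s:
δQ/Q = √((δu/u)² + (3·δs/s)²) = √(0.000873 + 0.00637) = 0.0851
Q = 2.75e+07, so δQ = 0.0851 × 2.75e+07 = 2.34e+06.

(2.75 ± 0.234) × 10^7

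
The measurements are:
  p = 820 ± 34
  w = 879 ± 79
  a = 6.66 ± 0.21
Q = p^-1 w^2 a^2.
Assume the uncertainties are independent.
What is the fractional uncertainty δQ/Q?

0.195

Q is a product of powers, so relative uncertainties combine in quadrature:
  (-1·δp/p)² = (-1×0.0415)² = 0.00172;  (2·δw/w)² = (2×0.0899)² = 0.0323;  (2·δa/a)² = (2×0.0315)² = 0.00398
δQ/Q = √(0.0380) = 0.195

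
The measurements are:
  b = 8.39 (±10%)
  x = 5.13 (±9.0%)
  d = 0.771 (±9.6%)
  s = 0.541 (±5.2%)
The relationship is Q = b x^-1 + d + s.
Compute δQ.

Let p = b·x^-1 = 1.64. δp/p = √((1·δb/b)² + (-1·δx/x)²) = √(0.0100 + 0.00810) = 0.135, so δp = 0.220.
Q = p + d + s: δQ = √(δp² + δd² + δs²) = √(0.0484 + 0.00548 + 0.000791) = 0.234

0.234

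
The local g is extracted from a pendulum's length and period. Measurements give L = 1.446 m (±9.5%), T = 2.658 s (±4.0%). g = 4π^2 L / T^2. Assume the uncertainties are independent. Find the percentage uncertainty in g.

12.4%

g is a product of powers, so relative uncertainties combine in quadrature:
  (1·δL/L)² = (1×0.0950)² = 0.00903;  (-2·δT/T)² = (-2×0.0400)² = 0.00640
δg/g = √(0.0154) = 0.124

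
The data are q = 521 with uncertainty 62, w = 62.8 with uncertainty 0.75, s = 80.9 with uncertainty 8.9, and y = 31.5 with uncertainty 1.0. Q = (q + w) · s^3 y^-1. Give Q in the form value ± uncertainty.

Let u = q + w = 584. δu = √(δq² + δw²) = √(3840 + 0.562) = 62.0, so δu/u = 0.106.
Q is then a monomial in u, s, y:
δQ/Q = √((δu/u)² + (3·δs/s)² + (-1·δy/y)²) = √(0.0113 + 0.109 + 0.00101) = 0.348
Q = 9.81e+06, so δQ = 0.348 × 9.81e+06 = 3.42e+06.

(9.81 ± 3.42) × 10^6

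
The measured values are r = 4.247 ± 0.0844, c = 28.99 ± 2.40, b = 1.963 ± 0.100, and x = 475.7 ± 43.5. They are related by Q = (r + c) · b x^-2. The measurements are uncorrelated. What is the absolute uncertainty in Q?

5.86e-05

Let u = r + c = 33.24. δu = √(δr² + δc²) = √(0.00712 + 5.76) = 2.40, so δu/u = 0.0723.
Q is then a monomial in u, b, x:
δQ/Q = √((δu/u)² + (1·δb/b)² + (-2·δx/x)²) = √(0.00522 + 0.00260 + 0.0334) = 0.203
Q = 0.0002883, so δQ = 0.203 × 0.0002883 = 5.86e-05.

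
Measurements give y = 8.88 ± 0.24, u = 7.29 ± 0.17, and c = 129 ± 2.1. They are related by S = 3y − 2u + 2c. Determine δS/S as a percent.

1.58%

For a sum/difference, combine absolute errors in quadrature:
  (3·δy)² = 0.518;  (2·δu)² = 0.116;  (2·δc)² = 17.6
δS = √(18.3) = 4.27
S = 270, so δS/S = 4.27/270 = 0.0158.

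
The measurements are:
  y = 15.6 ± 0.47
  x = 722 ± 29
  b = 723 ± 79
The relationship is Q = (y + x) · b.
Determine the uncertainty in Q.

Let u = y + x = 738. δu = √(δy² + δx²) = √(0.221 + 841) = 29.0, so δu/u = 0.0393.
Q is then a monomial in u, b:
δQ/Q = √((δu/u)² + (1·δb/b)²) = √(0.00155 + 0.0119) = 0.116
Q = 5.33e+05, so δQ = 0.116 × 5.33e+05 = 61900.

61900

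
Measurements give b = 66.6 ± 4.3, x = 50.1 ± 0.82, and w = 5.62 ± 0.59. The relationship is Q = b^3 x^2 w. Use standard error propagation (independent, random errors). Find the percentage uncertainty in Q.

22.3%

For a monomial Q ∝ b^3, x^2, w, fractional errors add in quadrature:
  (3·δb/b)² = (3×0.0646)² = 0.0375;  (2·δx/x)² = (2×0.0164)² = 0.00107;  (1·δw/w)² = (1×0.105)² = 0.0110
δQ/Q = √(0.0496) = 0.223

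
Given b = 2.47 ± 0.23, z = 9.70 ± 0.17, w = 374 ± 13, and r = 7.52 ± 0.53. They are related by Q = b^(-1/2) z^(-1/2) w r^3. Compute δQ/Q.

Each factor contributes (exponent × relative error)² to (δQ/Q)²:
  (−½·δb/b)² = (-0.5×0.0931)² = 0.00217;  (−½·δz/z)² = (-0.5×0.0175)² = 7.68e-05;  (1·δw/w)² = (1×0.0348)² = 0.00121;  (3·δr/r)² = (3×0.0705)² = 0.0447
δQ/Q = √(0.0482) = 0.219

0.219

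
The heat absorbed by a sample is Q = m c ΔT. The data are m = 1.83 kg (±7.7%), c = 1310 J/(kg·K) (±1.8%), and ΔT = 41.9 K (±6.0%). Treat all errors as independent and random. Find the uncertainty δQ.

9970 J

Relative error in a monomial: (δQ/Q)² = Σ (nᵢ · δxᵢ/xᵢ)².
  (1·δm/m)² = (1×0.0770)² = 0.00593;  (1·δc/c)² = (1×0.0180)² = 0.000324;  (1·δΔT/ΔT)² = (1×0.0600)² = 0.00360
δQ/Q = √(0.00985) = 0.0993
Q = 1e+05 J, so δQ = 0.0993 × 1e+05 = 9970 J.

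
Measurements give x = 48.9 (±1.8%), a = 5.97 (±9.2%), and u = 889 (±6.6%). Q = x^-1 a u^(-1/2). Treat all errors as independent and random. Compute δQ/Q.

0.0994

For a monomial Q ∝ x^-1, a, u^(-1/2), fractional errors add in quadrature:
  (-1·δx/x)² = (-1×0.0180)² = 0.000324;  (1·δa/a)² = (1×0.0920)² = 0.00846;  (−½·δu/u)² = (-0.5×0.0660)² = 0.00109
δQ/Q = √(0.00988) = 0.0994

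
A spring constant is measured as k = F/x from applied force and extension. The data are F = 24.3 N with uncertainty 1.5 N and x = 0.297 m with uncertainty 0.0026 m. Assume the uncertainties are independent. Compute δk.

5.10 N/m

For a monomial k ∝ F, x^-1, fractional errors add in quadrature:
  (1·δF/F)² = (1×0.0617)² = 0.00381;  (-1·δx/x)² = (-1×0.00875)² = 7.66e-05
δk/k = √(0.00389) = 0.0623
k = 81.8 N/m, so δk = 0.0623 × 81.8 = 5.10 N/m.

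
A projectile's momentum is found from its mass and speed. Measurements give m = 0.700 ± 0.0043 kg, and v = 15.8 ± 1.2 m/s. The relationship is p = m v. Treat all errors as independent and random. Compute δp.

0.843 kg·m/s

Each factor contributes (exponent × relative error)² to (δp/p)²:
  (1·δm/m)² = (1×0.00614)² = 3.77e-05;  (1·δv/v)² = (1×0.0759)² = 0.00577
δp/p = √(0.00581) = 0.0762
p = 11.1 kg·m/s, so δp = 0.0762 × 11.1 = 0.843 kg·m/s.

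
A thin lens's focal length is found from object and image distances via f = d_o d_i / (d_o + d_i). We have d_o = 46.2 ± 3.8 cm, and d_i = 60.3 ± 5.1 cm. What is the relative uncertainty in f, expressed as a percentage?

∂f/∂d_o = (d_i/(d_o+d_i))² = 0.321;  ∂f/∂d_i = (d_o/(d_o+d_i))² = 0.188
δf = √((∂f/∂d_o · δd_o)² + (∂f/∂d_i · δd_i)²) = √(1.48 + 0.921) = 1.55 cm
f = 26.2 cm, so δf/f = 1.55/26.2 = 0.0593.

5.93%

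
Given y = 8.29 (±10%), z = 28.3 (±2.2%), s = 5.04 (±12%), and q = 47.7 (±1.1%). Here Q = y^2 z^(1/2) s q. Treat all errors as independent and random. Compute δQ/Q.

Each factor contributes (exponent × relative error)² to (δQ/Q)²:
  (2·δy/y)² = (2×0.100)² = 0.0400;  (½·δz/z)² = (0.5×0.0220)² = 0.000121;  (1·δs/s)² = (1×0.120)² = 0.0144;  (1·δq/q)² = (1×0.0110)² = 0.000121
δQ/Q = √(0.0546) = 0.234

0.234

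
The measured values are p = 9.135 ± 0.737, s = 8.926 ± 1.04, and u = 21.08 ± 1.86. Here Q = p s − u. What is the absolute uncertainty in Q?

11.7

Let w = p·s = 81.54. δw/w = √((1·δp/p)² + (1·δs/s)²) = √(0.00651 + 0.0136) = 0.142, so δw = 11.6.
Q = w − u: δQ = √(δw² + δu²) = √(134 + 3.46) = 11.7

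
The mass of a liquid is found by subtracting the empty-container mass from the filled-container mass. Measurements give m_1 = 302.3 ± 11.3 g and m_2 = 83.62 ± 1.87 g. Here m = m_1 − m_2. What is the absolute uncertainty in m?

Each term contributes (cᵢ δxᵢ)² to (δm)²:
  (δm_1)² = 128;  (δm_2)² = 3.50
δm = √(131) = 11.5 g

11.5 g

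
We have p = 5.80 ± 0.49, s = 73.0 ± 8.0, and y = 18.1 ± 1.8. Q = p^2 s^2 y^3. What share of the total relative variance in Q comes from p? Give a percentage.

17.2%

(δQ/Q)² = (2·δp/p)² + (2·δs/s)² + (3·δy/y)²
  p term: (2×0.0845)² = 0.0285
  s term: (2×0.110)² = 0.0480
  y term: (3×0.0994)² = 0.0890
Total = 0.166. Share from p = 0.0285/0.166 = 0.172.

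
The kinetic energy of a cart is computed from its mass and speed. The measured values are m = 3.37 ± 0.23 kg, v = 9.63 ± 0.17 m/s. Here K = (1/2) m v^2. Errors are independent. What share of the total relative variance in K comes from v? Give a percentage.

21.1%

(δK/K)² = (1·δm/m)² + (2·δv/v)²
  m term: (1×0.0682)² = 0.00466
  v term: (2×0.0177)² = 0.00125
Total = 0.00590. Share from v = 0.00125/0.00590 = 0.211.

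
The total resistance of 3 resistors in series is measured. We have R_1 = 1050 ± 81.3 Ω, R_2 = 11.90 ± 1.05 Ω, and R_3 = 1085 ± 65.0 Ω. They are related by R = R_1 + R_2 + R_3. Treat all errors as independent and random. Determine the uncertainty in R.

R is a linear combination, so absolute uncertainties add in quadrature:
  (δR_1)² = 6610;  (δR_2)² = 1.10;  (δR_3)² = 4220
δR = √(10800) = 104 Ω

104 Ω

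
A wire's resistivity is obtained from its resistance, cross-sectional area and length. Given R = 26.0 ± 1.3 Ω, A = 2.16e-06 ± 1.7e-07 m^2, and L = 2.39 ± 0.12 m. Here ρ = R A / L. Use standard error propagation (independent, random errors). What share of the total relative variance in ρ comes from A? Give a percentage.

55.2%

(δρ/ρ)² = (1·δR/R)² + (1·δA/A)² + (-1·δL/L)²
  R term: (1×0.0500)² = 0.00250
  A term: (1×0.0787)² = 0.00619
  L term: (-1×0.0502)² = 0.00252
Total = 0.0112. Share from A = 0.00619/0.0112 = 0.552.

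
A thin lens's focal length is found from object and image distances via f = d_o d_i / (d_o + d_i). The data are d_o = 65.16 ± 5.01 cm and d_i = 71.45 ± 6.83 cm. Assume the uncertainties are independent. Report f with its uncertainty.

34.08 ± 2.07 cm

∂f/∂d_o = (d_i/(d_o+d_i))² = 0.274;  ∂f/∂d_i = (d_o/(d_o+d_i))² = 0.228
δf = √((∂f/∂d_o · δd_o)² + (∂f/∂d_i · δd_i)²) = √(1.88 + 2.41) = 2.07 cm
f = 34.08 cm.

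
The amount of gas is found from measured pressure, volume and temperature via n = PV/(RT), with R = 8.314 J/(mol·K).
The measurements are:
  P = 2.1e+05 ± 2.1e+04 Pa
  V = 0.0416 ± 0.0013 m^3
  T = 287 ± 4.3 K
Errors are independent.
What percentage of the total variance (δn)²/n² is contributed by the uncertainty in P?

89.3%

(δn/n)² = (1·δP/P)² + (1·δV/V)² + (-1·δT/T)²
  P term: (1×0.100)² = 0.0100
  V term: (1×0.0312)² = 0.000977
  T term: (-1×0.0150)² = 0.000224
Total = 0.0112. Share from P = 0.0100/0.0112 = 0.893.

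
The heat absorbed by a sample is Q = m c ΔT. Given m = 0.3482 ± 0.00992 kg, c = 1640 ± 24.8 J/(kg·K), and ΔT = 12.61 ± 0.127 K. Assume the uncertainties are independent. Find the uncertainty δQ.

For a monomial Q ∝ m, c, ΔT, fractional errors add in quadrature:
  (1·δm/m)² = (1×0.0285)² = 0.000812;  (1·δc/c)² = (1×0.0151)² = 0.000229;  (1·δΔT/ΔT)² = (1×0.0101)² = 0.000101
δQ/Q = √(0.00114) = 0.0338
Q = 7201 J, so δQ = 0.0338 × 7201 = 243 J.

243 J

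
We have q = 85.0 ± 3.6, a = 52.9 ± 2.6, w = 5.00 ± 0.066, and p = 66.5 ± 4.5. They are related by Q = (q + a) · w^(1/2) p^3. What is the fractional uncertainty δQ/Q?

Let u = q + a = 138. δu = √(δq² + δa²) = √(13.0 + 6.76) = 4.44, so δu/u = 0.0322.
Q is then a monomial in u, w, p:
δQ/Q = √((δu/u)² + (½·δw/w)² + (3·δp/p)²) = √(0.00104 + 4.36e-05 + 0.0412) = 0.206

0.206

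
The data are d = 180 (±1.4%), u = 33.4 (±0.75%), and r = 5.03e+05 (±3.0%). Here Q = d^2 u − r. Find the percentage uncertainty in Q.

Let p = d^2·u = 1.08e+06. δp/p = √((2·δd/d)² + (1·δu/u)²) = √(0.000784 + 5.63e-05) = 0.0290, so δp = 31400.
Q = p − r: δQ = √(δp² + δr²) = √(9.84e+08 + 2.28e+08) = 34800
Q = 5.79e+05, so δQ/Q = 34800/5.79e+05 = 0.0601.

6.01%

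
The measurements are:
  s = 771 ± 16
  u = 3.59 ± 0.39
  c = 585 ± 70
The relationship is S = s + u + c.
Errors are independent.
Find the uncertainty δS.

Each term contributes (cᵢ δxᵢ)² to (δS)²:
  (δs)² = 256;  (δu)² = 0.152;  (δc)² = 4900
δS = √(5160) = 71.8

71.8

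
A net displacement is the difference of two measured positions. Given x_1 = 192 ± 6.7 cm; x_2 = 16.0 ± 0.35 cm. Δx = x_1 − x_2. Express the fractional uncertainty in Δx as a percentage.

3.81%

Each term contributes (cᵢ δxᵢ)² to (δΔx)²:
  (δx_1)² = 44.9;  (δx_2)² = 0.122
δΔx = √(45.0) = 6.71 cm
Δx = 176 cm, so δΔx/Δx = 6.71/176 = 0.0381.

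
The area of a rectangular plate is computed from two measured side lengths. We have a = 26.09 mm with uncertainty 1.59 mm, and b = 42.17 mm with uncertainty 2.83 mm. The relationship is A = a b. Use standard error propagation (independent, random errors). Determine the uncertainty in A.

For a monomial A ∝ a, b, fractional errors add in quadrature:
  (1·δa/a)² = (1×0.0609)² = 0.00371;  (1·δb/b)² = (1×0.0671)² = 0.00450
δA/A = √(0.00822) = 0.0907
A = 1100 mm^2, so δA = 0.0907 × 1100 = 99.7 mm^2.

99.7 mm^2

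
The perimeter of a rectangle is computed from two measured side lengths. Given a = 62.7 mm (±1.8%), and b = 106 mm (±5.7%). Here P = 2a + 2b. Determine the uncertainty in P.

For a sum/difference, combine absolute errors in quadrature:
  (2·δa)² = 5.09;  (2·δb)² = 146
δP = √(151) = 12.3 mm

12.3 mm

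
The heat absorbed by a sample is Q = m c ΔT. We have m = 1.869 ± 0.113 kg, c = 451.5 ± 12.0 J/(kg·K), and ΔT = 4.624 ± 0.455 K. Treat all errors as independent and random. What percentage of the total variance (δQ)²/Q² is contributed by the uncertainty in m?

26.0%

(δQ/Q)² = (1·δm/m)² + (1·δc/c)² + (1·δΔT/ΔT)²
  m term: (1×0.0605)² = 0.00366
  c term: (1×0.0266)² = 0.000706
  ΔT term: (1×0.0984)² = 0.00968
Total = 0.0140. Share from m = 0.00366/0.0140 = 0.260.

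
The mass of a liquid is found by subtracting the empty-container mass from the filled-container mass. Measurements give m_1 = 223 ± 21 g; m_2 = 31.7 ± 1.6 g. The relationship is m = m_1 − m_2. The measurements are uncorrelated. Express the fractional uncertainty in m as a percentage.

11.0%

m is a linear combination, so absolute uncertainties add in quadrature:
  (δm_1)² = 441;  (δm_2)² = 2.56
δm = √(444) = 21.1 g
m = 191 g, so δm/m = 21.1/191 = 0.110.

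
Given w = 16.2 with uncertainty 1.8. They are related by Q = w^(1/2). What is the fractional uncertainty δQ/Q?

Each factor contributes (exponent × relative error)² to (δQ/Q)²:
  (½·δw/w)² = (0.5×0.111)² = 0.00309
δQ/Q = √(0.00309) = 0.0556

0.0556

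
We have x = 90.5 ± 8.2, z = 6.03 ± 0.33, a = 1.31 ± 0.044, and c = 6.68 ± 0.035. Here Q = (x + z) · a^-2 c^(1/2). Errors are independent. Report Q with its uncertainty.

145 ± 15.8

Let u = x + z = 96.5. δu = √(δx² + δz²) = √(67.2 + 0.109) = 8.21, so δu/u = 0.0850.
Q is then a monomial in u, a, c:
δQ/Q = √((δu/u)² + (-2·δa/a)² + (½·δc/c)²) = √(0.00723 + 0.00451 + 6.86e-06) = 0.108
Q = 145, so δQ = 0.108 × 145 = 15.8.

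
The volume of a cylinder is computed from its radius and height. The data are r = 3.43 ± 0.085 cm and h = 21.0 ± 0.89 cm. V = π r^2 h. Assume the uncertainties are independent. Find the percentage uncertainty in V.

V is a product of powers, so relative uncertainties combine in quadrature:
  (2·δr/r)² = (2×0.0248)² = 0.00246;  (1·δh/h)² = (1×0.0424)² = 0.00180
δV/V = √(0.00425) = 0.0652

6.52%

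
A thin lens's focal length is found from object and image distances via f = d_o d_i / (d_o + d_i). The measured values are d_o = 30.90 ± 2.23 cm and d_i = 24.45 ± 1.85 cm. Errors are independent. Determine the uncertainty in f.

0.722 cm

∂f/∂d_o = (d_i/(d_o+d_i))² = 0.195;  ∂f/∂d_i = (d_o/(d_o+d_i))² = 0.312
δf = √((∂f/∂d_o · δd_o)² + (∂f/∂d_i · δd_i)²) = √(0.189 + 0.332) = 0.722 cm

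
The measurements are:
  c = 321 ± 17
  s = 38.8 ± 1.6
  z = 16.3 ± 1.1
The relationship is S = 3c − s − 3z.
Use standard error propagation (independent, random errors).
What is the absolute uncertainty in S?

For a sum/difference, combine absolute errors in quadrature:
  (3·δc)² = 2600;  (δs)² = 2.56;  (3·δz)² = 10.9
δS = √(2610) = 51.1

51.1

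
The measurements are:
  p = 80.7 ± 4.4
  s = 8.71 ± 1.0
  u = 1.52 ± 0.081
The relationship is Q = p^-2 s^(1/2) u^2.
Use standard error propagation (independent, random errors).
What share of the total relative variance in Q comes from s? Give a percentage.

12.4%

(δQ/Q)² = (-2·δp/p)² + (½·δs/s)² + (2·δu/u)²
  p term: (-2×0.0545)² = 0.0119
  s term: (0.5×0.115)² = 0.00330
  u term: (2×0.0533)² = 0.0114
Total = 0.0265. Share from s = 0.00330/0.0265 = 0.124.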